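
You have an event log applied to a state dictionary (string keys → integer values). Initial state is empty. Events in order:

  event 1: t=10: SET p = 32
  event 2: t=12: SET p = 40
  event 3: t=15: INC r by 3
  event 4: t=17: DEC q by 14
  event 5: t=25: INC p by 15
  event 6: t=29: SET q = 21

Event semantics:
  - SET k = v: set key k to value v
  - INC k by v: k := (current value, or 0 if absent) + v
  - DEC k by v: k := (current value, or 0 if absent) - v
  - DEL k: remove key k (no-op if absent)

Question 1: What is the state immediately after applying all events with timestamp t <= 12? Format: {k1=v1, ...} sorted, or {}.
Apply events with t <= 12 (2 events):
  after event 1 (t=10: SET p = 32): {p=32}
  after event 2 (t=12: SET p = 40): {p=40}

Answer: {p=40}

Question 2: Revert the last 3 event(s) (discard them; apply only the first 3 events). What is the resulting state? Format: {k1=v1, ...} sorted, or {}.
Keep first 3 events (discard last 3):
  after event 1 (t=10: SET p = 32): {p=32}
  after event 2 (t=12: SET p = 40): {p=40}
  after event 3 (t=15: INC r by 3): {p=40, r=3}

Answer: {p=40, r=3}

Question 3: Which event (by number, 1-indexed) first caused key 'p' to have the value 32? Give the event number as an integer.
Looking for first event where p becomes 32:
  event 1: p (absent) -> 32  <-- first match

Answer: 1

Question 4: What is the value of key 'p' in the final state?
Answer: 55

Derivation:
Track key 'p' through all 6 events:
  event 1 (t=10: SET p = 32): p (absent) -> 32
  event 2 (t=12: SET p = 40): p 32 -> 40
  event 3 (t=15: INC r by 3): p unchanged
  event 4 (t=17: DEC q by 14): p unchanged
  event 5 (t=25: INC p by 15): p 40 -> 55
  event 6 (t=29: SET q = 21): p unchanged
Final: p = 55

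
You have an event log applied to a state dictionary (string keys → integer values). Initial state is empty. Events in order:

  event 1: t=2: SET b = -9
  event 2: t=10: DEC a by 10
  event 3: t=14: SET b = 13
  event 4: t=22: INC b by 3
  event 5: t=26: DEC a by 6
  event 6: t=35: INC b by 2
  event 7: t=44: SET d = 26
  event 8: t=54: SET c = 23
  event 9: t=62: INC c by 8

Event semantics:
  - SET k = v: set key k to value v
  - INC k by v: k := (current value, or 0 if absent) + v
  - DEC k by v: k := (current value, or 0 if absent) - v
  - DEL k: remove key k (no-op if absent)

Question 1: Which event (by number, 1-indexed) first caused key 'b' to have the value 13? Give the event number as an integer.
Answer: 3

Derivation:
Looking for first event where b becomes 13:
  event 1: b = -9
  event 2: b = -9
  event 3: b -9 -> 13  <-- first match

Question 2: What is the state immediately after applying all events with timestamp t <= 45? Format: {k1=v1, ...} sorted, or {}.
Answer: {a=-16, b=18, d=26}

Derivation:
Apply events with t <= 45 (7 events):
  after event 1 (t=2: SET b = -9): {b=-9}
  after event 2 (t=10: DEC a by 10): {a=-10, b=-9}
  after event 3 (t=14: SET b = 13): {a=-10, b=13}
  after event 4 (t=22: INC b by 3): {a=-10, b=16}
  after event 5 (t=26: DEC a by 6): {a=-16, b=16}
  after event 6 (t=35: INC b by 2): {a=-16, b=18}
  after event 7 (t=44: SET d = 26): {a=-16, b=18, d=26}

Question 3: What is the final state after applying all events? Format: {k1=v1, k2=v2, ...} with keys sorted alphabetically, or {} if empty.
Answer: {a=-16, b=18, c=31, d=26}

Derivation:
  after event 1 (t=2: SET b = -9): {b=-9}
  after event 2 (t=10: DEC a by 10): {a=-10, b=-9}
  after event 3 (t=14: SET b = 13): {a=-10, b=13}
  after event 4 (t=22: INC b by 3): {a=-10, b=16}
  after event 5 (t=26: DEC a by 6): {a=-16, b=16}
  after event 6 (t=35: INC b by 2): {a=-16, b=18}
  after event 7 (t=44: SET d = 26): {a=-16, b=18, d=26}
  after event 8 (t=54: SET c = 23): {a=-16, b=18, c=23, d=26}
  after event 9 (t=62: INC c by 8): {a=-16, b=18, c=31, d=26}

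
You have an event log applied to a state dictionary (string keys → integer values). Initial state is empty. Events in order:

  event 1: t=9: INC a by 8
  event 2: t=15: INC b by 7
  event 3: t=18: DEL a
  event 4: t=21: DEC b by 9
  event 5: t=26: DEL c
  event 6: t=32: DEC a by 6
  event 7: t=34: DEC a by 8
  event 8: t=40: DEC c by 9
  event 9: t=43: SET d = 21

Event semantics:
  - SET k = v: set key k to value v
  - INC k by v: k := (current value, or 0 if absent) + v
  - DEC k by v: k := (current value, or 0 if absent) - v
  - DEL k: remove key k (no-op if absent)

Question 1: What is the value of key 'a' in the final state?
Answer: -14

Derivation:
Track key 'a' through all 9 events:
  event 1 (t=9: INC a by 8): a (absent) -> 8
  event 2 (t=15: INC b by 7): a unchanged
  event 3 (t=18: DEL a): a 8 -> (absent)
  event 4 (t=21: DEC b by 9): a unchanged
  event 5 (t=26: DEL c): a unchanged
  event 6 (t=32: DEC a by 6): a (absent) -> -6
  event 7 (t=34: DEC a by 8): a -6 -> -14
  event 8 (t=40: DEC c by 9): a unchanged
  event 9 (t=43: SET d = 21): a unchanged
Final: a = -14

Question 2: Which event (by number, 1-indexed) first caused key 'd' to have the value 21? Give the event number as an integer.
Looking for first event where d becomes 21:
  event 9: d (absent) -> 21  <-- first match

Answer: 9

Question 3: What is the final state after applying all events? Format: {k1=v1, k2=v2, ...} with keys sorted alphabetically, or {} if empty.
  after event 1 (t=9: INC a by 8): {a=8}
  after event 2 (t=15: INC b by 7): {a=8, b=7}
  after event 3 (t=18: DEL a): {b=7}
  after event 4 (t=21: DEC b by 9): {b=-2}
  after event 5 (t=26: DEL c): {b=-2}
  after event 6 (t=32: DEC a by 6): {a=-6, b=-2}
  after event 7 (t=34: DEC a by 8): {a=-14, b=-2}
  after event 8 (t=40: DEC c by 9): {a=-14, b=-2, c=-9}
  after event 9 (t=43: SET d = 21): {a=-14, b=-2, c=-9, d=21}

Answer: {a=-14, b=-2, c=-9, d=21}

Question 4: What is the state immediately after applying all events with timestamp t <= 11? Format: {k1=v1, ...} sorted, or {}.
Apply events with t <= 11 (1 events):
  after event 1 (t=9: INC a by 8): {a=8}

Answer: {a=8}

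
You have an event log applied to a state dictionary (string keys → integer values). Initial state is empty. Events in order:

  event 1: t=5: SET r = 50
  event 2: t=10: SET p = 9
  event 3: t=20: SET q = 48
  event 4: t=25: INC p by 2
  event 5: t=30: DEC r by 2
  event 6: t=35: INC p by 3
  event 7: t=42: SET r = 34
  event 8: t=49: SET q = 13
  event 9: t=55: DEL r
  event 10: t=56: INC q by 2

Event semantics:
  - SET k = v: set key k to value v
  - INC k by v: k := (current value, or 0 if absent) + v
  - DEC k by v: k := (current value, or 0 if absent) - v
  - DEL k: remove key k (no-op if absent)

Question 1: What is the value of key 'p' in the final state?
Track key 'p' through all 10 events:
  event 1 (t=5: SET r = 50): p unchanged
  event 2 (t=10: SET p = 9): p (absent) -> 9
  event 3 (t=20: SET q = 48): p unchanged
  event 4 (t=25: INC p by 2): p 9 -> 11
  event 5 (t=30: DEC r by 2): p unchanged
  event 6 (t=35: INC p by 3): p 11 -> 14
  event 7 (t=42: SET r = 34): p unchanged
  event 8 (t=49: SET q = 13): p unchanged
  event 9 (t=55: DEL r): p unchanged
  event 10 (t=56: INC q by 2): p unchanged
Final: p = 14

Answer: 14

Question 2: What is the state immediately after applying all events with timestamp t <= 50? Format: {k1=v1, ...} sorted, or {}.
Apply events with t <= 50 (8 events):
  after event 1 (t=5: SET r = 50): {r=50}
  after event 2 (t=10: SET p = 9): {p=9, r=50}
  after event 3 (t=20: SET q = 48): {p=9, q=48, r=50}
  after event 4 (t=25: INC p by 2): {p=11, q=48, r=50}
  after event 5 (t=30: DEC r by 2): {p=11, q=48, r=48}
  after event 6 (t=35: INC p by 3): {p=14, q=48, r=48}
  after event 7 (t=42: SET r = 34): {p=14, q=48, r=34}
  after event 8 (t=49: SET q = 13): {p=14, q=13, r=34}

Answer: {p=14, q=13, r=34}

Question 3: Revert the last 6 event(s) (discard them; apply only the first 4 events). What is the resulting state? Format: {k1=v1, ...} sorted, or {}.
Keep first 4 events (discard last 6):
  after event 1 (t=5: SET r = 50): {r=50}
  after event 2 (t=10: SET p = 9): {p=9, r=50}
  after event 3 (t=20: SET q = 48): {p=9, q=48, r=50}
  after event 4 (t=25: INC p by 2): {p=11, q=48, r=50}

Answer: {p=11, q=48, r=50}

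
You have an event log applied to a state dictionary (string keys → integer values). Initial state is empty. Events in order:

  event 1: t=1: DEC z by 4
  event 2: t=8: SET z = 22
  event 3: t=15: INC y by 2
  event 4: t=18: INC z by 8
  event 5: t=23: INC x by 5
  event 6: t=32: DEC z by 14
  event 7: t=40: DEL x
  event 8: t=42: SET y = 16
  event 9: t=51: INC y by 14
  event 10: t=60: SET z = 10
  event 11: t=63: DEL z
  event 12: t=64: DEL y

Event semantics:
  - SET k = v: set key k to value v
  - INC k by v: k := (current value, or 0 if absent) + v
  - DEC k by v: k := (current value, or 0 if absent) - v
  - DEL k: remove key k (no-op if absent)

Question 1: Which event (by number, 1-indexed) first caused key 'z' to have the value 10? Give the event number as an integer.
Looking for first event where z becomes 10:
  event 1: z = -4
  event 2: z = 22
  event 3: z = 22
  event 4: z = 30
  event 5: z = 30
  event 6: z = 16
  event 7: z = 16
  event 8: z = 16
  event 9: z = 16
  event 10: z 16 -> 10  <-- first match

Answer: 10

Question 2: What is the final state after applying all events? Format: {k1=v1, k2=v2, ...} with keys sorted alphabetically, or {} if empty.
Answer: {}

Derivation:
  after event 1 (t=1: DEC z by 4): {z=-4}
  after event 2 (t=8: SET z = 22): {z=22}
  after event 3 (t=15: INC y by 2): {y=2, z=22}
  after event 4 (t=18: INC z by 8): {y=2, z=30}
  after event 5 (t=23: INC x by 5): {x=5, y=2, z=30}
  after event 6 (t=32: DEC z by 14): {x=5, y=2, z=16}
  after event 7 (t=40: DEL x): {y=2, z=16}
  after event 8 (t=42: SET y = 16): {y=16, z=16}
  after event 9 (t=51: INC y by 14): {y=30, z=16}
  after event 10 (t=60: SET z = 10): {y=30, z=10}
  after event 11 (t=63: DEL z): {y=30}
  after event 12 (t=64: DEL y): {}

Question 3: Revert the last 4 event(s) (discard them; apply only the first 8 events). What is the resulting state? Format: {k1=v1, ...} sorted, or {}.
Answer: {y=16, z=16}

Derivation:
Keep first 8 events (discard last 4):
  after event 1 (t=1: DEC z by 4): {z=-4}
  after event 2 (t=8: SET z = 22): {z=22}
  after event 3 (t=15: INC y by 2): {y=2, z=22}
  after event 4 (t=18: INC z by 8): {y=2, z=30}
  after event 5 (t=23: INC x by 5): {x=5, y=2, z=30}
  after event 6 (t=32: DEC z by 14): {x=5, y=2, z=16}
  after event 7 (t=40: DEL x): {y=2, z=16}
  after event 8 (t=42: SET y = 16): {y=16, z=16}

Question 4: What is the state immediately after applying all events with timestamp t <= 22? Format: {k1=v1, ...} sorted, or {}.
Answer: {y=2, z=30}

Derivation:
Apply events with t <= 22 (4 events):
  after event 1 (t=1: DEC z by 4): {z=-4}
  after event 2 (t=8: SET z = 22): {z=22}
  after event 3 (t=15: INC y by 2): {y=2, z=22}
  after event 4 (t=18: INC z by 8): {y=2, z=30}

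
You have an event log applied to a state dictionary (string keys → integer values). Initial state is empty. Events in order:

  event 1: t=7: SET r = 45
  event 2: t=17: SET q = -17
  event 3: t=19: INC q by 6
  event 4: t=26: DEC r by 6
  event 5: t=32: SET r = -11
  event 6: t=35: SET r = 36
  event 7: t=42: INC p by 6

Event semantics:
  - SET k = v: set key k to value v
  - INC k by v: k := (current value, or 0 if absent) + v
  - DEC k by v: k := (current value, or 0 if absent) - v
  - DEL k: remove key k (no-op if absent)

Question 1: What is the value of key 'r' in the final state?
Track key 'r' through all 7 events:
  event 1 (t=7: SET r = 45): r (absent) -> 45
  event 2 (t=17: SET q = -17): r unchanged
  event 3 (t=19: INC q by 6): r unchanged
  event 4 (t=26: DEC r by 6): r 45 -> 39
  event 5 (t=32: SET r = -11): r 39 -> -11
  event 6 (t=35: SET r = 36): r -11 -> 36
  event 7 (t=42: INC p by 6): r unchanged
Final: r = 36

Answer: 36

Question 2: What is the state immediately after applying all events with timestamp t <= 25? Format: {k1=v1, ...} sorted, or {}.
Apply events with t <= 25 (3 events):
  after event 1 (t=7: SET r = 45): {r=45}
  after event 2 (t=17: SET q = -17): {q=-17, r=45}
  after event 3 (t=19: INC q by 6): {q=-11, r=45}

Answer: {q=-11, r=45}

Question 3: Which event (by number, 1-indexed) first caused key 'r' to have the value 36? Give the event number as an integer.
Looking for first event where r becomes 36:
  event 1: r = 45
  event 2: r = 45
  event 3: r = 45
  event 4: r = 39
  event 5: r = -11
  event 6: r -11 -> 36  <-- first match

Answer: 6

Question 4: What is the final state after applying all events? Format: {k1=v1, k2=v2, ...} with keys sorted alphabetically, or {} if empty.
  after event 1 (t=7: SET r = 45): {r=45}
  after event 2 (t=17: SET q = -17): {q=-17, r=45}
  after event 3 (t=19: INC q by 6): {q=-11, r=45}
  after event 4 (t=26: DEC r by 6): {q=-11, r=39}
  after event 5 (t=32: SET r = -11): {q=-11, r=-11}
  after event 6 (t=35: SET r = 36): {q=-11, r=36}
  after event 7 (t=42: INC p by 6): {p=6, q=-11, r=36}

Answer: {p=6, q=-11, r=36}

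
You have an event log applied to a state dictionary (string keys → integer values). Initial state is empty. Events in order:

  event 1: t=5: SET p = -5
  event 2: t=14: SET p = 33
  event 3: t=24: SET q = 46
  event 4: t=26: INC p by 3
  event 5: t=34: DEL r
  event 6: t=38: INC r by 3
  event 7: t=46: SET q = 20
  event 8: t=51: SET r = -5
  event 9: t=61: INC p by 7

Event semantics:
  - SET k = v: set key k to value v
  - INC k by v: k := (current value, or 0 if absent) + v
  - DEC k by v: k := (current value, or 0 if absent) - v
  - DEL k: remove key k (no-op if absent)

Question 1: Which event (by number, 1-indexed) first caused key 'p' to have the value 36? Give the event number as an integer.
Looking for first event where p becomes 36:
  event 1: p = -5
  event 2: p = 33
  event 3: p = 33
  event 4: p 33 -> 36  <-- first match

Answer: 4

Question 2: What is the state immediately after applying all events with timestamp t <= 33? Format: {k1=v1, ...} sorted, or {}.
Apply events with t <= 33 (4 events):
  after event 1 (t=5: SET p = -5): {p=-5}
  after event 2 (t=14: SET p = 33): {p=33}
  after event 3 (t=24: SET q = 46): {p=33, q=46}
  after event 4 (t=26: INC p by 3): {p=36, q=46}

Answer: {p=36, q=46}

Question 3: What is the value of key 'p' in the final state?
Track key 'p' through all 9 events:
  event 1 (t=5: SET p = -5): p (absent) -> -5
  event 2 (t=14: SET p = 33): p -5 -> 33
  event 3 (t=24: SET q = 46): p unchanged
  event 4 (t=26: INC p by 3): p 33 -> 36
  event 5 (t=34: DEL r): p unchanged
  event 6 (t=38: INC r by 3): p unchanged
  event 7 (t=46: SET q = 20): p unchanged
  event 8 (t=51: SET r = -5): p unchanged
  event 9 (t=61: INC p by 7): p 36 -> 43
Final: p = 43

Answer: 43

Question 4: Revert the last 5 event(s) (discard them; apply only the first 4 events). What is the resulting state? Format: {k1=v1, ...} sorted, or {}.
Answer: {p=36, q=46}

Derivation:
Keep first 4 events (discard last 5):
  after event 1 (t=5: SET p = -5): {p=-5}
  after event 2 (t=14: SET p = 33): {p=33}
  after event 3 (t=24: SET q = 46): {p=33, q=46}
  after event 4 (t=26: INC p by 3): {p=36, q=46}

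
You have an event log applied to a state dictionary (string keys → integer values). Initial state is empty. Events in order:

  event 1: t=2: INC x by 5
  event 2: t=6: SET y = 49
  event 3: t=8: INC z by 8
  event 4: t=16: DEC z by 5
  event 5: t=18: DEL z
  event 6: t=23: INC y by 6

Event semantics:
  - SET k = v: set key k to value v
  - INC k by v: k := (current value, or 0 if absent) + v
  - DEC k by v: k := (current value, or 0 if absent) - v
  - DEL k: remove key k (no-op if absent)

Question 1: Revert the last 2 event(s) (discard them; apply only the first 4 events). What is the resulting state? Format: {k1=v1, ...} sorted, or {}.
Keep first 4 events (discard last 2):
  after event 1 (t=2: INC x by 5): {x=5}
  after event 2 (t=6: SET y = 49): {x=5, y=49}
  after event 3 (t=8: INC z by 8): {x=5, y=49, z=8}
  after event 4 (t=16: DEC z by 5): {x=5, y=49, z=3}

Answer: {x=5, y=49, z=3}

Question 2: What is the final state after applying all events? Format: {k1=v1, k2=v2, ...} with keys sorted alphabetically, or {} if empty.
Answer: {x=5, y=55}

Derivation:
  after event 1 (t=2: INC x by 5): {x=5}
  after event 2 (t=6: SET y = 49): {x=5, y=49}
  after event 3 (t=8: INC z by 8): {x=5, y=49, z=8}
  after event 4 (t=16: DEC z by 5): {x=5, y=49, z=3}
  after event 5 (t=18: DEL z): {x=5, y=49}
  after event 6 (t=23: INC y by 6): {x=5, y=55}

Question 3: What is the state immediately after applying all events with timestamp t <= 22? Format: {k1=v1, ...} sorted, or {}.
Apply events with t <= 22 (5 events):
  after event 1 (t=2: INC x by 5): {x=5}
  after event 2 (t=6: SET y = 49): {x=5, y=49}
  after event 3 (t=8: INC z by 8): {x=5, y=49, z=8}
  after event 4 (t=16: DEC z by 5): {x=5, y=49, z=3}
  after event 5 (t=18: DEL z): {x=5, y=49}

Answer: {x=5, y=49}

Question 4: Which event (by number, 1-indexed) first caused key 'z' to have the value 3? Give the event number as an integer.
Answer: 4

Derivation:
Looking for first event where z becomes 3:
  event 3: z = 8
  event 4: z 8 -> 3  <-- first match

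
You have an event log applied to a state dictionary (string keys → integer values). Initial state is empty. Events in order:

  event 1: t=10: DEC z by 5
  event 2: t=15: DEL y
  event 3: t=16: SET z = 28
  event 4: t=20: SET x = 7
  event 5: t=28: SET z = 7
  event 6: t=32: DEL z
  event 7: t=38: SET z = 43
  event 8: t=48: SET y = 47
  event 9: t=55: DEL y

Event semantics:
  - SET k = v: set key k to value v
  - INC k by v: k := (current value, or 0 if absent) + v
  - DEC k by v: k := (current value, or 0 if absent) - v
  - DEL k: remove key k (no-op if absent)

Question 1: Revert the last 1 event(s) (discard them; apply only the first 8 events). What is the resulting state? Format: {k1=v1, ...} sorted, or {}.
Keep first 8 events (discard last 1):
  after event 1 (t=10: DEC z by 5): {z=-5}
  after event 2 (t=15: DEL y): {z=-5}
  after event 3 (t=16: SET z = 28): {z=28}
  after event 4 (t=20: SET x = 7): {x=7, z=28}
  after event 5 (t=28: SET z = 7): {x=7, z=7}
  after event 6 (t=32: DEL z): {x=7}
  after event 7 (t=38: SET z = 43): {x=7, z=43}
  after event 8 (t=48: SET y = 47): {x=7, y=47, z=43}

Answer: {x=7, y=47, z=43}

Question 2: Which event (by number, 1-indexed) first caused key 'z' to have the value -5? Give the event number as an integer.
Answer: 1

Derivation:
Looking for first event where z becomes -5:
  event 1: z (absent) -> -5  <-- first match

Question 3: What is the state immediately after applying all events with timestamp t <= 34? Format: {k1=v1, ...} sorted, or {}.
Answer: {x=7}

Derivation:
Apply events with t <= 34 (6 events):
  after event 1 (t=10: DEC z by 5): {z=-5}
  after event 2 (t=15: DEL y): {z=-5}
  after event 3 (t=16: SET z = 28): {z=28}
  after event 4 (t=20: SET x = 7): {x=7, z=28}
  after event 5 (t=28: SET z = 7): {x=7, z=7}
  after event 6 (t=32: DEL z): {x=7}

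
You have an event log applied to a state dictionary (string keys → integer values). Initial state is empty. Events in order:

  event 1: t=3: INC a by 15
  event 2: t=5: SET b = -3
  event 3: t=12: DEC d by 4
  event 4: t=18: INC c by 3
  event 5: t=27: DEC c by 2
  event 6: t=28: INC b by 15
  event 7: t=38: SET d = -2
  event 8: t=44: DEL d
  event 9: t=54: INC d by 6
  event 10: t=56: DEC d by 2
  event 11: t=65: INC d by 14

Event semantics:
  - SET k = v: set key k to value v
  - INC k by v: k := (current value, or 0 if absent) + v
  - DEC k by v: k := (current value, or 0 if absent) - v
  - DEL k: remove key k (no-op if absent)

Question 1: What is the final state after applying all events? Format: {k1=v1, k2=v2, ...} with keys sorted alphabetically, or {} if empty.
Answer: {a=15, b=12, c=1, d=18}

Derivation:
  after event 1 (t=3: INC a by 15): {a=15}
  after event 2 (t=5: SET b = -3): {a=15, b=-3}
  after event 3 (t=12: DEC d by 4): {a=15, b=-3, d=-4}
  after event 4 (t=18: INC c by 3): {a=15, b=-3, c=3, d=-4}
  after event 5 (t=27: DEC c by 2): {a=15, b=-3, c=1, d=-4}
  after event 6 (t=28: INC b by 15): {a=15, b=12, c=1, d=-4}
  after event 7 (t=38: SET d = -2): {a=15, b=12, c=1, d=-2}
  after event 8 (t=44: DEL d): {a=15, b=12, c=1}
  after event 9 (t=54: INC d by 6): {a=15, b=12, c=1, d=6}
  after event 10 (t=56: DEC d by 2): {a=15, b=12, c=1, d=4}
  after event 11 (t=65: INC d by 14): {a=15, b=12, c=1, d=18}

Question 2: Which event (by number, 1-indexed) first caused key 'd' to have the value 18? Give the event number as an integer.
Answer: 11

Derivation:
Looking for first event where d becomes 18:
  event 3: d = -4
  event 4: d = -4
  event 5: d = -4
  event 6: d = -4
  event 7: d = -2
  event 8: d = (absent)
  event 9: d = 6
  event 10: d = 4
  event 11: d 4 -> 18  <-- first match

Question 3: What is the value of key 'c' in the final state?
Track key 'c' through all 11 events:
  event 1 (t=3: INC a by 15): c unchanged
  event 2 (t=5: SET b = -3): c unchanged
  event 3 (t=12: DEC d by 4): c unchanged
  event 4 (t=18: INC c by 3): c (absent) -> 3
  event 5 (t=27: DEC c by 2): c 3 -> 1
  event 6 (t=28: INC b by 15): c unchanged
  event 7 (t=38: SET d = -2): c unchanged
  event 8 (t=44: DEL d): c unchanged
  event 9 (t=54: INC d by 6): c unchanged
  event 10 (t=56: DEC d by 2): c unchanged
  event 11 (t=65: INC d by 14): c unchanged
Final: c = 1

Answer: 1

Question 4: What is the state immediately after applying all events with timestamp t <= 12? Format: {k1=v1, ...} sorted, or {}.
Answer: {a=15, b=-3, d=-4}

Derivation:
Apply events with t <= 12 (3 events):
  after event 1 (t=3: INC a by 15): {a=15}
  after event 2 (t=5: SET b = -3): {a=15, b=-3}
  after event 3 (t=12: DEC d by 4): {a=15, b=-3, d=-4}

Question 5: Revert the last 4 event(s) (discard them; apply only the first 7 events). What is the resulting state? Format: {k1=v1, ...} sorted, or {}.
Answer: {a=15, b=12, c=1, d=-2}

Derivation:
Keep first 7 events (discard last 4):
  after event 1 (t=3: INC a by 15): {a=15}
  after event 2 (t=5: SET b = -3): {a=15, b=-3}
  after event 3 (t=12: DEC d by 4): {a=15, b=-3, d=-4}
  after event 4 (t=18: INC c by 3): {a=15, b=-3, c=3, d=-4}
  after event 5 (t=27: DEC c by 2): {a=15, b=-3, c=1, d=-4}
  after event 6 (t=28: INC b by 15): {a=15, b=12, c=1, d=-4}
  after event 7 (t=38: SET d = -2): {a=15, b=12, c=1, d=-2}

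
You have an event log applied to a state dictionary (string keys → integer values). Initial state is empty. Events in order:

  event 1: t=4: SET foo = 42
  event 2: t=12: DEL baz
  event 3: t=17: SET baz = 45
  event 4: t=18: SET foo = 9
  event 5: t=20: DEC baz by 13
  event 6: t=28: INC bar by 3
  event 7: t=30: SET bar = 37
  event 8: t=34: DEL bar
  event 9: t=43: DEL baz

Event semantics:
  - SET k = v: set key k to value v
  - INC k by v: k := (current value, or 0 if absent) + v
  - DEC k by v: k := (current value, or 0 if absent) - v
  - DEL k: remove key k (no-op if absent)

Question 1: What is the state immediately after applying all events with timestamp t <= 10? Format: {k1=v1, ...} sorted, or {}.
Answer: {foo=42}

Derivation:
Apply events with t <= 10 (1 events):
  after event 1 (t=4: SET foo = 42): {foo=42}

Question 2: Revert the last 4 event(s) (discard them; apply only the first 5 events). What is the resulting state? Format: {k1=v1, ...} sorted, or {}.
Keep first 5 events (discard last 4):
  after event 1 (t=4: SET foo = 42): {foo=42}
  after event 2 (t=12: DEL baz): {foo=42}
  after event 3 (t=17: SET baz = 45): {baz=45, foo=42}
  after event 4 (t=18: SET foo = 9): {baz=45, foo=9}
  after event 5 (t=20: DEC baz by 13): {baz=32, foo=9}

Answer: {baz=32, foo=9}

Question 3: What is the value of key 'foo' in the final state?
Track key 'foo' through all 9 events:
  event 1 (t=4: SET foo = 42): foo (absent) -> 42
  event 2 (t=12: DEL baz): foo unchanged
  event 3 (t=17: SET baz = 45): foo unchanged
  event 4 (t=18: SET foo = 9): foo 42 -> 9
  event 5 (t=20: DEC baz by 13): foo unchanged
  event 6 (t=28: INC bar by 3): foo unchanged
  event 7 (t=30: SET bar = 37): foo unchanged
  event 8 (t=34: DEL bar): foo unchanged
  event 9 (t=43: DEL baz): foo unchanged
Final: foo = 9

Answer: 9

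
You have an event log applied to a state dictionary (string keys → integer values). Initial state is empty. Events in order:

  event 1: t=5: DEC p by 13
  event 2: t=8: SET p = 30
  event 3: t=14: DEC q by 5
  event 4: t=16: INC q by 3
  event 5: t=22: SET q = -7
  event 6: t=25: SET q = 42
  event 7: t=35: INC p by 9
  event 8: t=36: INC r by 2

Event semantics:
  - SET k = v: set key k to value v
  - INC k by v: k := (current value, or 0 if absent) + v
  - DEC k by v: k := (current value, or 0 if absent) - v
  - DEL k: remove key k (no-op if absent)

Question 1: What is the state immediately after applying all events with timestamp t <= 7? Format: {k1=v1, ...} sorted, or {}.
Answer: {p=-13}

Derivation:
Apply events with t <= 7 (1 events):
  after event 1 (t=5: DEC p by 13): {p=-13}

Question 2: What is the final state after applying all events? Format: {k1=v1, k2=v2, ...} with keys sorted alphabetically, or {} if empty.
Answer: {p=39, q=42, r=2}

Derivation:
  after event 1 (t=5: DEC p by 13): {p=-13}
  after event 2 (t=8: SET p = 30): {p=30}
  after event 3 (t=14: DEC q by 5): {p=30, q=-5}
  after event 4 (t=16: INC q by 3): {p=30, q=-2}
  after event 5 (t=22: SET q = -7): {p=30, q=-7}
  after event 6 (t=25: SET q = 42): {p=30, q=42}
  after event 7 (t=35: INC p by 9): {p=39, q=42}
  after event 8 (t=36: INC r by 2): {p=39, q=42, r=2}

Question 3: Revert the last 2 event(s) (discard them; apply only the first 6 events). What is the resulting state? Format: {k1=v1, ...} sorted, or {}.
Keep first 6 events (discard last 2):
  after event 1 (t=5: DEC p by 13): {p=-13}
  after event 2 (t=8: SET p = 30): {p=30}
  after event 3 (t=14: DEC q by 5): {p=30, q=-5}
  after event 4 (t=16: INC q by 3): {p=30, q=-2}
  after event 5 (t=22: SET q = -7): {p=30, q=-7}
  after event 6 (t=25: SET q = 42): {p=30, q=42}

Answer: {p=30, q=42}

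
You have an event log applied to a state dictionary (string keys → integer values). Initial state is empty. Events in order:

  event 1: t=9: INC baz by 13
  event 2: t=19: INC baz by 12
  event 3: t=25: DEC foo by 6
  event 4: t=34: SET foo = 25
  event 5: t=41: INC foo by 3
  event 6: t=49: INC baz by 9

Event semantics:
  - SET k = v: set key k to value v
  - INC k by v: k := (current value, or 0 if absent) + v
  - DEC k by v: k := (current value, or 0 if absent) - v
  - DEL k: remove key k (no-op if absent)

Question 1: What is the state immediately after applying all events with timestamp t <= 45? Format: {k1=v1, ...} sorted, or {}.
Apply events with t <= 45 (5 events):
  after event 1 (t=9: INC baz by 13): {baz=13}
  after event 2 (t=19: INC baz by 12): {baz=25}
  after event 3 (t=25: DEC foo by 6): {baz=25, foo=-6}
  after event 4 (t=34: SET foo = 25): {baz=25, foo=25}
  after event 5 (t=41: INC foo by 3): {baz=25, foo=28}

Answer: {baz=25, foo=28}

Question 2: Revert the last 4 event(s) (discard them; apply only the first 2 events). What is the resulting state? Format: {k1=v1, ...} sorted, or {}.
Answer: {baz=25}

Derivation:
Keep first 2 events (discard last 4):
  after event 1 (t=9: INC baz by 13): {baz=13}
  after event 2 (t=19: INC baz by 12): {baz=25}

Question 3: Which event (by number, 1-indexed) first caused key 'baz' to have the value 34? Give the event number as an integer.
Answer: 6

Derivation:
Looking for first event where baz becomes 34:
  event 1: baz = 13
  event 2: baz = 25
  event 3: baz = 25
  event 4: baz = 25
  event 5: baz = 25
  event 6: baz 25 -> 34  <-- first match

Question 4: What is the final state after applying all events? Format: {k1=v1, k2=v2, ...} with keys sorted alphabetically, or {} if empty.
  after event 1 (t=9: INC baz by 13): {baz=13}
  after event 2 (t=19: INC baz by 12): {baz=25}
  after event 3 (t=25: DEC foo by 6): {baz=25, foo=-6}
  after event 4 (t=34: SET foo = 25): {baz=25, foo=25}
  after event 5 (t=41: INC foo by 3): {baz=25, foo=28}
  after event 6 (t=49: INC baz by 9): {baz=34, foo=28}

Answer: {baz=34, foo=28}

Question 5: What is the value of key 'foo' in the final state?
Answer: 28

Derivation:
Track key 'foo' through all 6 events:
  event 1 (t=9: INC baz by 13): foo unchanged
  event 2 (t=19: INC baz by 12): foo unchanged
  event 3 (t=25: DEC foo by 6): foo (absent) -> -6
  event 4 (t=34: SET foo = 25): foo -6 -> 25
  event 5 (t=41: INC foo by 3): foo 25 -> 28
  event 6 (t=49: INC baz by 9): foo unchanged
Final: foo = 28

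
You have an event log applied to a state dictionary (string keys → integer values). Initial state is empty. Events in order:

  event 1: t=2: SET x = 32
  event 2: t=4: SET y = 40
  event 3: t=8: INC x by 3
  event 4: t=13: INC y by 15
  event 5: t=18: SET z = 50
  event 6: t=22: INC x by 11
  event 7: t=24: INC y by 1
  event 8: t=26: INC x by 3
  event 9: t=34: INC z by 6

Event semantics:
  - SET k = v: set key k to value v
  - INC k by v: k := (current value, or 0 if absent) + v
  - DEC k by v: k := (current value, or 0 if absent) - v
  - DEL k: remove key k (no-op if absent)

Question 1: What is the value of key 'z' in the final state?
Answer: 56

Derivation:
Track key 'z' through all 9 events:
  event 1 (t=2: SET x = 32): z unchanged
  event 2 (t=4: SET y = 40): z unchanged
  event 3 (t=8: INC x by 3): z unchanged
  event 4 (t=13: INC y by 15): z unchanged
  event 5 (t=18: SET z = 50): z (absent) -> 50
  event 6 (t=22: INC x by 11): z unchanged
  event 7 (t=24: INC y by 1): z unchanged
  event 8 (t=26: INC x by 3): z unchanged
  event 9 (t=34: INC z by 6): z 50 -> 56
Final: z = 56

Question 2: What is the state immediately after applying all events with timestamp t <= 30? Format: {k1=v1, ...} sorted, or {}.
Answer: {x=49, y=56, z=50}

Derivation:
Apply events with t <= 30 (8 events):
  after event 1 (t=2: SET x = 32): {x=32}
  after event 2 (t=4: SET y = 40): {x=32, y=40}
  after event 3 (t=8: INC x by 3): {x=35, y=40}
  after event 4 (t=13: INC y by 15): {x=35, y=55}
  after event 5 (t=18: SET z = 50): {x=35, y=55, z=50}
  after event 6 (t=22: INC x by 11): {x=46, y=55, z=50}
  after event 7 (t=24: INC y by 1): {x=46, y=56, z=50}
  after event 8 (t=26: INC x by 3): {x=49, y=56, z=50}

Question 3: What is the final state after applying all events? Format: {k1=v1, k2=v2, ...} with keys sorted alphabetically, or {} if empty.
Answer: {x=49, y=56, z=56}

Derivation:
  after event 1 (t=2: SET x = 32): {x=32}
  after event 2 (t=4: SET y = 40): {x=32, y=40}
  after event 3 (t=8: INC x by 3): {x=35, y=40}
  after event 4 (t=13: INC y by 15): {x=35, y=55}
  after event 5 (t=18: SET z = 50): {x=35, y=55, z=50}
  after event 6 (t=22: INC x by 11): {x=46, y=55, z=50}
  after event 7 (t=24: INC y by 1): {x=46, y=56, z=50}
  after event 8 (t=26: INC x by 3): {x=49, y=56, z=50}
  after event 9 (t=34: INC z by 6): {x=49, y=56, z=56}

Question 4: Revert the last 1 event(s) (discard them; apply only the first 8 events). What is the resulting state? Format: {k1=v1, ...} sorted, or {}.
Answer: {x=49, y=56, z=50}

Derivation:
Keep first 8 events (discard last 1):
  after event 1 (t=2: SET x = 32): {x=32}
  after event 2 (t=4: SET y = 40): {x=32, y=40}
  after event 3 (t=8: INC x by 3): {x=35, y=40}
  after event 4 (t=13: INC y by 15): {x=35, y=55}
  after event 5 (t=18: SET z = 50): {x=35, y=55, z=50}
  after event 6 (t=22: INC x by 11): {x=46, y=55, z=50}
  after event 7 (t=24: INC y by 1): {x=46, y=56, z=50}
  after event 8 (t=26: INC x by 3): {x=49, y=56, z=50}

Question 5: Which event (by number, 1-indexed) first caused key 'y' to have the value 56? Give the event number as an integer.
Looking for first event where y becomes 56:
  event 2: y = 40
  event 3: y = 40
  event 4: y = 55
  event 5: y = 55
  event 6: y = 55
  event 7: y 55 -> 56  <-- first match

Answer: 7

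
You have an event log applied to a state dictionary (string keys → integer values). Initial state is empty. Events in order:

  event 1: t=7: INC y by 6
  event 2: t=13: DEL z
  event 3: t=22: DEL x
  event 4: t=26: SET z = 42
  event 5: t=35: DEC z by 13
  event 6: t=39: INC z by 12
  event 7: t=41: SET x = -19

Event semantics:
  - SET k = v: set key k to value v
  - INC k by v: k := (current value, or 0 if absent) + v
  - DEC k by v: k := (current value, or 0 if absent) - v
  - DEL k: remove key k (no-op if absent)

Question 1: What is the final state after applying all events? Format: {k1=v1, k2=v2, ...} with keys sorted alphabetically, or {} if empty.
  after event 1 (t=7: INC y by 6): {y=6}
  after event 2 (t=13: DEL z): {y=6}
  after event 3 (t=22: DEL x): {y=6}
  after event 4 (t=26: SET z = 42): {y=6, z=42}
  after event 5 (t=35: DEC z by 13): {y=6, z=29}
  after event 6 (t=39: INC z by 12): {y=6, z=41}
  after event 7 (t=41: SET x = -19): {x=-19, y=6, z=41}

Answer: {x=-19, y=6, z=41}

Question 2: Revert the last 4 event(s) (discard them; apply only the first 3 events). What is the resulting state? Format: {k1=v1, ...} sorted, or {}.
Keep first 3 events (discard last 4):
  after event 1 (t=7: INC y by 6): {y=6}
  after event 2 (t=13: DEL z): {y=6}
  after event 3 (t=22: DEL x): {y=6}

Answer: {y=6}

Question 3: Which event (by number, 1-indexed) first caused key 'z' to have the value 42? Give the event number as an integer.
Answer: 4

Derivation:
Looking for first event where z becomes 42:
  event 4: z (absent) -> 42  <-- first match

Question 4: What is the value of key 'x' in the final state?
Answer: -19

Derivation:
Track key 'x' through all 7 events:
  event 1 (t=7: INC y by 6): x unchanged
  event 2 (t=13: DEL z): x unchanged
  event 3 (t=22: DEL x): x (absent) -> (absent)
  event 4 (t=26: SET z = 42): x unchanged
  event 5 (t=35: DEC z by 13): x unchanged
  event 6 (t=39: INC z by 12): x unchanged
  event 7 (t=41: SET x = -19): x (absent) -> -19
Final: x = -19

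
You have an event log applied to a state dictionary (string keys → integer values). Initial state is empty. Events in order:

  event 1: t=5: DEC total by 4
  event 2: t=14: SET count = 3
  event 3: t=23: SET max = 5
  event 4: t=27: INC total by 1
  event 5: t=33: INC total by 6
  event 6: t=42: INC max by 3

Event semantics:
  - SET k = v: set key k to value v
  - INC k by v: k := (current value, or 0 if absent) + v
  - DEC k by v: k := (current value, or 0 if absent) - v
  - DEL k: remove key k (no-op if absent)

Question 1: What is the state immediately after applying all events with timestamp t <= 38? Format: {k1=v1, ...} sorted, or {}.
Apply events with t <= 38 (5 events):
  after event 1 (t=5: DEC total by 4): {total=-4}
  after event 2 (t=14: SET count = 3): {count=3, total=-4}
  after event 3 (t=23: SET max = 5): {count=3, max=5, total=-4}
  after event 4 (t=27: INC total by 1): {count=3, max=5, total=-3}
  after event 5 (t=33: INC total by 6): {count=3, max=5, total=3}

Answer: {count=3, max=5, total=3}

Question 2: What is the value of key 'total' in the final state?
Track key 'total' through all 6 events:
  event 1 (t=5: DEC total by 4): total (absent) -> -4
  event 2 (t=14: SET count = 3): total unchanged
  event 3 (t=23: SET max = 5): total unchanged
  event 4 (t=27: INC total by 1): total -4 -> -3
  event 5 (t=33: INC total by 6): total -3 -> 3
  event 6 (t=42: INC max by 3): total unchanged
Final: total = 3

Answer: 3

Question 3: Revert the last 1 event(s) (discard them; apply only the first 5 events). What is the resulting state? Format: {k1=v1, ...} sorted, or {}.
Keep first 5 events (discard last 1):
  after event 1 (t=5: DEC total by 4): {total=-4}
  after event 2 (t=14: SET count = 3): {count=3, total=-4}
  after event 3 (t=23: SET max = 5): {count=3, max=5, total=-4}
  after event 4 (t=27: INC total by 1): {count=3, max=5, total=-3}
  after event 5 (t=33: INC total by 6): {count=3, max=5, total=3}

Answer: {count=3, max=5, total=3}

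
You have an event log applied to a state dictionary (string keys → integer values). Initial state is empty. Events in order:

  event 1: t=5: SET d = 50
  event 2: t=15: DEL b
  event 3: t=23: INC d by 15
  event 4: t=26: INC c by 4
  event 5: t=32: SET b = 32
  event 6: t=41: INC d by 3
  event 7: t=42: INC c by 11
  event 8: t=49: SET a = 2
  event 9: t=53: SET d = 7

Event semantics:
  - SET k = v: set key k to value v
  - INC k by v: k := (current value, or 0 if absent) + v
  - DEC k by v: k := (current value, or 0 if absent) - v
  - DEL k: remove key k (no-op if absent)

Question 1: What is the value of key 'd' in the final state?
Track key 'd' through all 9 events:
  event 1 (t=5: SET d = 50): d (absent) -> 50
  event 2 (t=15: DEL b): d unchanged
  event 3 (t=23: INC d by 15): d 50 -> 65
  event 4 (t=26: INC c by 4): d unchanged
  event 5 (t=32: SET b = 32): d unchanged
  event 6 (t=41: INC d by 3): d 65 -> 68
  event 7 (t=42: INC c by 11): d unchanged
  event 8 (t=49: SET a = 2): d unchanged
  event 9 (t=53: SET d = 7): d 68 -> 7
Final: d = 7

Answer: 7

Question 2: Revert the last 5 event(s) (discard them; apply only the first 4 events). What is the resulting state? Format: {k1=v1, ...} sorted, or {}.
Keep first 4 events (discard last 5):
  after event 1 (t=5: SET d = 50): {d=50}
  after event 2 (t=15: DEL b): {d=50}
  after event 3 (t=23: INC d by 15): {d=65}
  after event 4 (t=26: INC c by 4): {c=4, d=65}

Answer: {c=4, d=65}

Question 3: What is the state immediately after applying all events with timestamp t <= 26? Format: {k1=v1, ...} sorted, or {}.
Apply events with t <= 26 (4 events):
  after event 1 (t=5: SET d = 50): {d=50}
  after event 2 (t=15: DEL b): {d=50}
  after event 3 (t=23: INC d by 15): {d=65}
  after event 4 (t=26: INC c by 4): {c=4, d=65}

Answer: {c=4, d=65}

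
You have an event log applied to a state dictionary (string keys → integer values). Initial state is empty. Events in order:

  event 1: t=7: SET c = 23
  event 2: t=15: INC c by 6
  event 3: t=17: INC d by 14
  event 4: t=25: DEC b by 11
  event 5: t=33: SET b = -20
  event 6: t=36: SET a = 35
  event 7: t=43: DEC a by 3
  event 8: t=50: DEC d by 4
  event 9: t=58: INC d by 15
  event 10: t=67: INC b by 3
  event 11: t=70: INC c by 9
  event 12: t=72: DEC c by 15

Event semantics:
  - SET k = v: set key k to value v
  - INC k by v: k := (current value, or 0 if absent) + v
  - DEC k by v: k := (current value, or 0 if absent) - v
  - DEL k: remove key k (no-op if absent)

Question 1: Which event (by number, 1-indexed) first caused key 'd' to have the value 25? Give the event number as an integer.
Answer: 9

Derivation:
Looking for first event where d becomes 25:
  event 3: d = 14
  event 4: d = 14
  event 5: d = 14
  event 6: d = 14
  event 7: d = 14
  event 8: d = 10
  event 9: d 10 -> 25  <-- first match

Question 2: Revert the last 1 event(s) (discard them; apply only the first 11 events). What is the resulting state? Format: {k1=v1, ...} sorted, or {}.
Keep first 11 events (discard last 1):
  after event 1 (t=7: SET c = 23): {c=23}
  after event 2 (t=15: INC c by 6): {c=29}
  after event 3 (t=17: INC d by 14): {c=29, d=14}
  after event 4 (t=25: DEC b by 11): {b=-11, c=29, d=14}
  after event 5 (t=33: SET b = -20): {b=-20, c=29, d=14}
  after event 6 (t=36: SET a = 35): {a=35, b=-20, c=29, d=14}
  after event 7 (t=43: DEC a by 3): {a=32, b=-20, c=29, d=14}
  after event 8 (t=50: DEC d by 4): {a=32, b=-20, c=29, d=10}
  after event 9 (t=58: INC d by 15): {a=32, b=-20, c=29, d=25}
  after event 10 (t=67: INC b by 3): {a=32, b=-17, c=29, d=25}
  after event 11 (t=70: INC c by 9): {a=32, b=-17, c=38, d=25}

Answer: {a=32, b=-17, c=38, d=25}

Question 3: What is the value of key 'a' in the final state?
Track key 'a' through all 12 events:
  event 1 (t=7: SET c = 23): a unchanged
  event 2 (t=15: INC c by 6): a unchanged
  event 3 (t=17: INC d by 14): a unchanged
  event 4 (t=25: DEC b by 11): a unchanged
  event 5 (t=33: SET b = -20): a unchanged
  event 6 (t=36: SET a = 35): a (absent) -> 35
  event 7 (t=43: DEC a by 3): a 35 -> 32
  event 8 (t=50: DEC d by 4): a unchanged
  event 9 (t=58: INC d by 15): a unchanged
  event 10 (t=67: INC b by 3): a unchanged
  event 11 (t=70: INC c by 9): a unchanged
  event 12 (t=72: DEC c by 15): a unchanged
Final: a = 32

Answer: 32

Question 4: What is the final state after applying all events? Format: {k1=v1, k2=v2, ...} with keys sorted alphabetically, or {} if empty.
  after event 1 (t=7: SET c = 23): {c=23}
  after event 2 (t=15: INC c by 6): {c=29}
  after event 3 (t=17: INC d by 14): {c=29, d=14}
  after event 4 (t=25: DEC b by 11): {b=-11, c=29, d=14}
  after event 5 (t=33: SET b = -20): {b=-20, c=29, d=14}
  after event 6 (t=36: SET a = 35): {a=35, b=-20, c=29, d=14}
  after event 7 (t=43: DEC a by 3): {a=32, b=-20, c=29, d=14}
  after event 8 (t=50: DEC d by 4): {a=32, b=-20, c=29, d=10}
  after event 9 (t=58: INC d by 15): {a=32, b=-20, c=29, d=25}
  after event 10 (t=67: INC b by 3): {a=32, b=-17, c=29, d=25}
  after event 11 (t=70: INC c by 9): {a=32, b=-17, c=38, d=25}
  after event 12 (t=72: DEC c by 15): {a=32, b=-17, c=23, d=25}

Answer: {a=32, b=-17, c=23, d=25}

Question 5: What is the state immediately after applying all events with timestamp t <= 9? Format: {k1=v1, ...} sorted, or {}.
Answer: {c=23}

Derivation:
Apply events with t <= 9 (1 events):
  after event 1 (t=7: SET c = 23): {c=23}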